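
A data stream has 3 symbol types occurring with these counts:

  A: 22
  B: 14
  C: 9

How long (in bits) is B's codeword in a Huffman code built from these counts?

2

Repeatedly merge the two smallest:
combine C(9), B(14) → 23
combine A(22), 23 → 45
B's leaf is at depth 2, giving a 2-bit codeword.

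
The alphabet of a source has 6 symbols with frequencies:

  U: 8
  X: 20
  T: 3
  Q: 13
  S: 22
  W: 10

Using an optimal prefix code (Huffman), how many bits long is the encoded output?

184

Build the Huffman tree bottom-up:
merge T(3) and U(8): 11
merge W(10) and 11: 21
merge Q(13) and X(20): 33
merge 21 and S(22): 43
merge 33 and 43: 76
Total encoded bits = sum of merged weights = 11 + 21 + 33 + 43 + 76 = 184.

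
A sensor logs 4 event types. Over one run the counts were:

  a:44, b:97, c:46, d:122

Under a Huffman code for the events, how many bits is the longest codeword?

Merge the two lowest-weight nodes at each step:
merge a(44) and c(46): 90
merge 90 and b(97): 187
merge d(122) and 187: 309
Maximum depth reached is 3.

3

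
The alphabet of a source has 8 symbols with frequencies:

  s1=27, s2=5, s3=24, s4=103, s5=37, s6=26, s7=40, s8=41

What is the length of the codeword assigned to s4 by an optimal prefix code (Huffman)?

Build the tree from the bottom:
combine s2(5), s3(24) → 29
combine s6(26), s1(27) → 53
combine 29, s5(37) → 66
combine s7(40), s8(41) → 81
combine 53, 66 → 119
combine 81, s4(103) → 184
combine 119, 184 → 303
The subtree containing s4 is merged 2 times, so code length = 2.

2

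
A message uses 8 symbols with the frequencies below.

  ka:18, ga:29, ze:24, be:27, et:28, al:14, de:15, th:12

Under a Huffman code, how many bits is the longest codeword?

4

Merge the two lowest-weight nodes at each step:
merge th(12) and al(14): 26
merge de(15) and ka(18): 33
merge ze(24) and 26: 50
merge be(27) and et(28): 55
merge ga(29) and 33: 62
merge 50 and 55: 105
merge 62 and 105: 167
Maximum depth reached is 4.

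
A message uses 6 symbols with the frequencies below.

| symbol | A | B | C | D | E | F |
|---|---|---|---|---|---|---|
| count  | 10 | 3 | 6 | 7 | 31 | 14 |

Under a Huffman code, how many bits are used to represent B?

4

Build the tree from the bottom:
merge B(3) and C(6): 9
merge D(7) and 9: 16
merge A(10) and F(14): 24
merge 16 and 24: 40
merge E(31) and 40: 71
B sits 4 levels below the root, so its codeword is 4 bits.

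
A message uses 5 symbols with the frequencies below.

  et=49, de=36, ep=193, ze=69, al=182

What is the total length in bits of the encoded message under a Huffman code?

Greedily combine the two least-frequent nodes:
merge de(36) and et(49): 85
merge ze(69) and 85: 154
merge 154 and al(182): 336
merge ep(193) and 336: 529
Total encoded bits = sum of merged weights = 85 + 154 + 336 + 529 = 1104.

1104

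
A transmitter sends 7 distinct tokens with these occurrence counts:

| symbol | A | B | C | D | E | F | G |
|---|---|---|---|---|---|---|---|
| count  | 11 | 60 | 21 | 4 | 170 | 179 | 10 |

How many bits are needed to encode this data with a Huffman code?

Greedily combine the two least-frequent nodes:
D(4) + G(10) → 14
A(11) + 14 → 25
C(21) + 25 → 46
46 + B(60) → 106
106 + E(170) → 276
F(179) + 276 → 455
Total encoded bits = sum of merged weights = 14 + 25 + 46 + 106 + 276 + 455 = 922.

922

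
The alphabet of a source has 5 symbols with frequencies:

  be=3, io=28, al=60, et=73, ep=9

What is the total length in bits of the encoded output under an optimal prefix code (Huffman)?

Merge the two smallest weights repeatedly:
merge be(3) and ep(9): 12
merge 12 and io(28): 40
merge 40 and al(60): 100
merge et(73) and 100: 173
Total encoded bits = sum of merged weights = 12 + 40 + 100 + 173 = 325.

325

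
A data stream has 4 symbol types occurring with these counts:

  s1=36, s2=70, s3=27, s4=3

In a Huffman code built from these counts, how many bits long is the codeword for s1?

2

Huffman merges, smallest pair first:
merge s4(3) and s3(27): 30
merge 30 and s1(36): 66
merge 66 and s2(70): 136
s1's leaf is at depth 2, giving a 2-bit codeword.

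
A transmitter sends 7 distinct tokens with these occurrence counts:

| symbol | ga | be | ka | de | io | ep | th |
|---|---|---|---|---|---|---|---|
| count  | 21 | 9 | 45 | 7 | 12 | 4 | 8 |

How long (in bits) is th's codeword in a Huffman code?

4

Repeatedly merge the two smallest:
ep(4) + de(7) → 11
th(8) + be(9) → 17
11 + io(12) → 23
17 + ga(21) → 38
23 + 38 → 61
ka(45) + 61 → 106
th's leaf is at depth 4, giving a 4-bit codeword.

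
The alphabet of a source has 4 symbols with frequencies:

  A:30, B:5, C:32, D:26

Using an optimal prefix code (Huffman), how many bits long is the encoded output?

Build the Huffman tree bottom-up:
combine B(5), D(26) → 31
combine A(30), 31 → 61
combine C(32), 61 → 93
Total encoded bits = sum of merged weights = 31 + 61 + 93 = 185.

185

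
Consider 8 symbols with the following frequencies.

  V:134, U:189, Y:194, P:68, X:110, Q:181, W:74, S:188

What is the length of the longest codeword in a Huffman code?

Merge the two lowest-weight nodes at each step:
P(68) + W(74) → 142
X(110) + V(134) → 244
142 + Q(181) → 323
S(188) + U(189) → 377
Y(194) + 244 → 438
323 + 377 → 700
438 + 700 → 1138
Maximum depth reached is 4.

4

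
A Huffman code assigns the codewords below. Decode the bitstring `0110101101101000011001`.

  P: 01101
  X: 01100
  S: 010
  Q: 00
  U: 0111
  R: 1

PPRSQXR

Read left to right; each codeword is recognised as soon as it completes (prefix code):
  01101→P | 01101→P | 1→R | 010→S | 00→Q | 01100→X | 1→R
Decoded message: PPRSQXR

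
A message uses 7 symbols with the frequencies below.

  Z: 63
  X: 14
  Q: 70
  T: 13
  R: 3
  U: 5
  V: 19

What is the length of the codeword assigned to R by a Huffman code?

Repeatedly merge the two smallest:
combine R(3), U(5) → 8
combine 8, T(13) → 21
combine X(14), V(19) → 33
combine 21, 33 → 54
combine 54, Z(63) → 117
combine Q(70), 117 → 187
R sits 5 levels below the root, so its codeword is 5 bits.

5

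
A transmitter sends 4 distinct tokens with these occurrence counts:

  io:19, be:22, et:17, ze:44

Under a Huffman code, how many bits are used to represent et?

Build the tree from the bottom:
combine et(17), io(19) → 36
combine be(22), 36 → 58
combine ze(44), 58 → 102
The subtree containing et is merged 3 times, so code length = 3.

3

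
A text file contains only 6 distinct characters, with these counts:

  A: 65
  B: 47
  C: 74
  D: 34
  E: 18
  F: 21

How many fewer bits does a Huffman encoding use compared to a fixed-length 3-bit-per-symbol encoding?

Fixed-length: 3 bits × 259 symbols = 777 bits.
Huffman merges:
merge E(18) and F(21): 39
merge D(34) and 39: 73
merge B(47) and A(65): 112
merge 73 and C(74): 147
merge 112 and 147: 259
Huffman total = 39 + 73 + 112 + 147 + 259 = 630 bits.
Saving = 777 − 630 = 147 bits.

147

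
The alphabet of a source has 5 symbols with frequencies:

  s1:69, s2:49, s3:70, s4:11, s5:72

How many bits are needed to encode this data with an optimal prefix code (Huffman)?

602

Build the Huffman tree bottom-up:
merge s4(11) and s2(49): 60
merge 60 and s1(69): 129
merge s3(70) and s5(72): 142
merge 129 and 142: 271
Each symbol's bit-cost is frequency × depth; summing gives 602 bits (equivalently 60 + 129 + 142 + 271).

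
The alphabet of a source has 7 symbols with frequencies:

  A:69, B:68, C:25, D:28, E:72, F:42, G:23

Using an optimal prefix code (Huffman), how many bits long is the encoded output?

888

Greedily combine the two least-frequent nodes:
G(23) + C(25) → 48
D(28) + F(42) → 70
48 + B(68) → 116
A(69) + 70 → 139
E(72) + 116 → 188
139 + 188 → 327
The encoded length is the sum of every internal node's weight: 48 + 70 + 116 + 139 + 188 + 327 = 888 bits.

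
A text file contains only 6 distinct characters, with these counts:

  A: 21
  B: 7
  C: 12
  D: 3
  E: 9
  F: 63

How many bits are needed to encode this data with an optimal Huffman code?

Merge the two smallest weights repeatedly:
merge D(3) and B(7): 10
merge E(9) and 10: 19
merge C(12) and 19: 31
merge A(21) and 31: 52
merge 52 and F(63): 115
Total encoded bits = sum of merged weights = 10 + 19 + 31 + 52 + 115 = 227.

227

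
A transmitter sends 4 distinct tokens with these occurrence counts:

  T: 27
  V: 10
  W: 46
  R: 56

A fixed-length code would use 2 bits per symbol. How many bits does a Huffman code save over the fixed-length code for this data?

Fixed-length: 2 bits × 139 symbols = 278 bits.
Huffman merges:
merge V(10) and T(27): 37
merge 37 and W(46): 83
merge R(56) and 83: 139
Huffman total = 37 + 83 + 139 = 259 bits.
Saving = 278 − 259 = 19 bits.

19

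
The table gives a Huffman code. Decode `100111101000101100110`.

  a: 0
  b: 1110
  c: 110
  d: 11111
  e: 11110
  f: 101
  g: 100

Read left to right; each codeword is recognised as soon as it completes (prefix code):
  100→g | 11110→e | 100→g | 0→a | 101→f | 100→g | 110→c
Decoded message: gegafgc

gegafgc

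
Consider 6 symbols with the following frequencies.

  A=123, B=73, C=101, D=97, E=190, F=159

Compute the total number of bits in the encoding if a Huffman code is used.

Merge the two smallest weights repeatedly:
merge B(73) and D(97): 170
merge C(101) and A(123): 224
merge F(159) and 170: 329
merge E(190) and 224: 414
merge 329 and 414: 743
The encoded length is the sum of every internal node's weight: 170 + 224 + 329 + 414 + 743 = 1880 bits.

1880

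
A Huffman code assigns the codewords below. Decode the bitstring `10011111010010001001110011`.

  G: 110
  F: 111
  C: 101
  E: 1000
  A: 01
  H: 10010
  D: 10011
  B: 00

Read left to right; each codeword is recognised as soon as it completes (prefix code):
  10011→D | 111→F | 01→A | 00→B | 1000→E | 10011→D | 10011→D
Decoded message: DFABEDD

DFABEDD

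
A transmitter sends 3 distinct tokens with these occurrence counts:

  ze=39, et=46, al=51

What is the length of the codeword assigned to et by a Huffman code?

2

Build the tree from the bottom:
combine ze(39), et(46) → 85
combine al(51), 85 → 136
et's leaf is at depth 2, giving a 2-bit codeword.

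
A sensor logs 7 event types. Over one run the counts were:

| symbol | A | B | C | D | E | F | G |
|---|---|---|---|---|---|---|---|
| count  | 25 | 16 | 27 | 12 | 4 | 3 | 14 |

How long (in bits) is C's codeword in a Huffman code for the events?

Huffman merges, smallest pair first:
combine F(3), E(4) → 7
combine 7, D(12) → 19
combine G(14), B(16) → 30
combine 19, A(25) → 44
combine C(27), 30 → 57
combine 44, 57 → 101
C's leaf is at depth 2, giving a 2-bit codeword.

2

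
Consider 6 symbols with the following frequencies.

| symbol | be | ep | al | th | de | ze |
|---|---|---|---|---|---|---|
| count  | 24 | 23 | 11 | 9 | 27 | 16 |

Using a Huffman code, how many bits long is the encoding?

Build the Huffman tree bottom-up:
merge th(9) and al(11): 20
merge ze(16) and 20: 36
merge ep(23) and be(24): 47
merge de(27) and 36: 63
merge 47 and 63: 110
The encoded length is the sum of every internal node's weight: 20 + 36 + 47 + 63 + 110 = 276 bits.

276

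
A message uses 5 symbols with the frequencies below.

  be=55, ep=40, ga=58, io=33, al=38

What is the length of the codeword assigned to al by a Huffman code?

3

Huffman merges, smallest pair first:
io(33) + al(38) → 71
ep(40) + be(55) → 95
ga(58) + 71 → 129
95 + 129 → 224
The subtree containing al is merged 3 times, so code length = 3.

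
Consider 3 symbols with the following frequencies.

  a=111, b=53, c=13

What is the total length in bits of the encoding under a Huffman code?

243

Merge the two smallest weights repeatedly:
c(13) + b(53) → 66
66 + a(111) → 177
The encoded length is the sum of every internal node's weight: 66 + 177 = 243 bits.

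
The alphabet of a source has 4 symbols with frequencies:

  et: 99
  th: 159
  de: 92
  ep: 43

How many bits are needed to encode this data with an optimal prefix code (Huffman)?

762

Greedily combine the two least-frequent nodes:
merge ep(43) and de(92): 135
merge et(99) and 135: 234
merge th(159) and 234: 393
Each symbol's bit-cost is frequency × depth; summing gives 762 bits (equivalently 135 + 234 + 393).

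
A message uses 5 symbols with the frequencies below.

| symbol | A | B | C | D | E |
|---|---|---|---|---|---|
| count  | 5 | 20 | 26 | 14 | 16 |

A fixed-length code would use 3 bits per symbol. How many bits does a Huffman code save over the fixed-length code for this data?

62

Fixed-length: 3 bits × 81 symbols = 243 bits.
Huffman merges:
merge A(5) and D(14): 19
merge E(16) and 19: 35
merge B(20) and C(26): 46
merge 35 and 46: 81
Huffman total = 19 + 35 + 46 + 81 = 181 bits.
Saving = 243 − 181 = 62 bits.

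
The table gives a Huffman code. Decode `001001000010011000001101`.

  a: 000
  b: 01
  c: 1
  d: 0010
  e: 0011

Read left to right; each codeword is recognised as soon as it completes (prefix code):
  0010→d | 01→b | 000→a | 01→b | 0011→e | 000→a | 0011→e | 01→b
Decoded message: dbabeaeb

dbabeaeb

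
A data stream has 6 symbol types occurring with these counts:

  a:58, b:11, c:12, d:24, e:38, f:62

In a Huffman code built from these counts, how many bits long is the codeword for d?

3

Repeatedly merge the two smallest:
combine b(11), c(12) → 23
combine 23, d(24) → 47
combine e(38), 47 → 85
combine a(58), f(62) → 120
combine 85, 120 → 205
d's leaf is at depth 3, giving a 3-bit codeword.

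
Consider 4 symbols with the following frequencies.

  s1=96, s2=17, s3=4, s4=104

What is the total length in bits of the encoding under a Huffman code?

359

Build the Huffman tree bottom-up:
combine s3(4), s2(17) → 21
combine 21, s1(96) → 117
combine s4(104), 117 → 221
Total encoded bits = sum of merged weights = 21 + 117 + 221 = 359.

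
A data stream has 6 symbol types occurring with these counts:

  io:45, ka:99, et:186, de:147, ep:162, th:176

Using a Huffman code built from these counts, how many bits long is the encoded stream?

2065

Greedily combine the two least-frequent nodes:
io(45) + ka(99) → 144
144 + de(147) → 291
ep(162) + th(176) → 338
et(186) + 291 → 477
338 + 477 → 815
Each symbol's bit-cost is frequency × depth; summing gives 2065 bits (equivalently 144 + 291 + 338 + 477 + 815).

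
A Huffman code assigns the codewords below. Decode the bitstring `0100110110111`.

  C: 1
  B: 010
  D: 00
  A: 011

BAAAC

Read left to right; each codeword is recognised as soon as it completes (prefix code):
  010→B | 011→A | 011→A | 011→A | 1→C
Decoded message: BAAAC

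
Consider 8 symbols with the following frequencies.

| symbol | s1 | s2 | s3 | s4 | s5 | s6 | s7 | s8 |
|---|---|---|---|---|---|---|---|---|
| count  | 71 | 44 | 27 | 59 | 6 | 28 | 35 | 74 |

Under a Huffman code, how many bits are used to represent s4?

3

Build the tree from the bottom:
combine s5(6), s3(27) → 33
combine s6(28), 33 → 61
combine s7(35), s2(44) → 79
combine s4(59), 61 → 120
combine s1(71), s8(74) → 145
combine 79, 120 → 199
combine 145, 199 → 344
s4's leaf is at depth 3, giving a 3-bit codeword.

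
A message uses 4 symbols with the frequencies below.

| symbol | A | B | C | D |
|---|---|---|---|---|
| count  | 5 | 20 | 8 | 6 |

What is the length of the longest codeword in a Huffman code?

Merge the two lowest-weight nodes at each step:
merge A(5) and D(6): 11
merge C(8) and 11: 19
merge 19 and B(20): 39
The rarest symbols sit at the bottom; the longest codeword is 3 bits.

3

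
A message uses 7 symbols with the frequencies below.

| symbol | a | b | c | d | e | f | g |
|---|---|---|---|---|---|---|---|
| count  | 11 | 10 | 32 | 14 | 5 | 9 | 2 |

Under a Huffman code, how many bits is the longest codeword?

Merge the two lowest-weight nodes at each step:
g(2) + e(5) → 7
7 + f(9) → 16
b(10) + a(11) → 21
d(14) + 16 → 30
21 + 30 → 51
c(32) + 51 → 83
The rarest symbols sit at the bottom; the longest codeword is 5 bits.

5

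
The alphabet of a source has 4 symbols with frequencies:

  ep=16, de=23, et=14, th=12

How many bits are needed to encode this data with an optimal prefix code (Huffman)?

130

Merge the two smallest weights repeatedly:
merge th(12) and et(14): 26
merge ep(16) and de(23): 39
merge 26 and 39: 65
Each symbol's bit-cost is frequency × depth; summing gives 130 bits (equivalently 26 + 39 + 65).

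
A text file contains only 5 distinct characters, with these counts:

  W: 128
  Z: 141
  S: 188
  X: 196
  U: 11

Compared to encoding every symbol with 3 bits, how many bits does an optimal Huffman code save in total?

Fixed-length: 3 bits × 664 symbols = 1992 bits.
Huffman merges:
combine U(11), W(128) → 139
combine 139, Z(141) → 280
combine S(188), X(196) → 384
combine 280, 384 → 664
Huffman total = 139 + 280 + 384 + 664 = 1467 bits.
Saving = 1992 − 1467 = 525 bits.

525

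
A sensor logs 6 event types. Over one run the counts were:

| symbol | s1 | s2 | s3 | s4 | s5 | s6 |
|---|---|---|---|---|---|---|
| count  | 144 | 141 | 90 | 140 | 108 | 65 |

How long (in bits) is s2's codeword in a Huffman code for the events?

Huffman merges, smallest pair first:
combine s6(65), s3(90) → 155
combine s5(108), s4(140) → 248
combine s2(141), s1(144) → 285
combine 155, 248 → 403
combine 285, 403 → 688
The subtree containing s2 is merged 2 times, so code length = 2.

2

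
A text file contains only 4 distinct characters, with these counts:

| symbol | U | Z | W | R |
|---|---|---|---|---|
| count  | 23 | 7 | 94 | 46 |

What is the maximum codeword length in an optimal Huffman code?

Merge the two lowest-weight nodes at each step:
Z(7) + U(23) → 30
30 + R(46) → 76
76 + W(94) → 170
The rarest symbols sit at the bottom; the longest codeword is 3 bits.

3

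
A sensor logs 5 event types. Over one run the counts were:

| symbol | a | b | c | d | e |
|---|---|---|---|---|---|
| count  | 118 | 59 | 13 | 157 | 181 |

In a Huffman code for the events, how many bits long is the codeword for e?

2

Huffman merges, smallest pair first:
c(13) + b(59) → 72
72 + a(118) → 190
d(157) + e(181) → 338
190 + 338 → 528
The subtree containing e is merged 2 times, so code length = 2.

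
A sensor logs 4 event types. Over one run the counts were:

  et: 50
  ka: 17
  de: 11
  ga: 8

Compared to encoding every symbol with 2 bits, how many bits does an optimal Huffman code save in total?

31

Fixed-length: 2 bits × 86 symbols = 172 bits.
Huffman merges:
merge ga(8) and de(11): 19
merge ka(17) and 19: 36
merge 36 and et(50): 86
Huffman total = 19 + 36 + 86 = 141 bits.
Saving = 172 − 141 = 31 bits.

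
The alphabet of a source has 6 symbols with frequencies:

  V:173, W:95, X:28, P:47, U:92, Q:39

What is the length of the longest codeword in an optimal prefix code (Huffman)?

4

Merge the two lowest-weight nodes at each step:
X(28) + Q(39) → 67
P(47) + 67 → 114
U(92) + W(95) → 187
114 + V(173) → 287
187 + 287 → 474
Maximum depth reached is 4.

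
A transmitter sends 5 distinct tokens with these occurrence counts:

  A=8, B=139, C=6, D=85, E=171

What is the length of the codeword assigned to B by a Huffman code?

Build the tree from the bottom:
merge C(6) and A(8): 14
merge 14 and D(85): 99
merge 99 and B(139): 238
merge E(171) and 238: 409
B's leaf is at depth 2, giving a 2-bit codeword.

2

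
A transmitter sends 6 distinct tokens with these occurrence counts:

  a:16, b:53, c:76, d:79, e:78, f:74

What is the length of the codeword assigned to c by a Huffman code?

2

Huffman merges, smallest pair first:
merge a(16) and b(53): 69
merge 69 and f(74): 143
merge c(76) and e(78): 154
merge d(79) and 143: 222
merge 154 and 222: 376
c's leaf is at depth 2, giving a 2-bit codeword.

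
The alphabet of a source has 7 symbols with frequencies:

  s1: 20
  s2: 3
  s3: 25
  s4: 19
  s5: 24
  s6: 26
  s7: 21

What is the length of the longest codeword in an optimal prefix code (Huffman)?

4

Merge the two lowest-weight nodes at each step:
combine s2(3), s4(19) → 22
combine s1(20), s7(21) → 41
combine 22, s5(24) → 46
combine s3(25), s6(26) → 51
combine 41, 46 → 87
combine 51, 87 → 138
The first pair merged (s2, s4) ends up deepest, at depth 4.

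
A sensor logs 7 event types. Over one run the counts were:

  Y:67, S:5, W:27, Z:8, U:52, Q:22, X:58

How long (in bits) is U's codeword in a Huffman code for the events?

Repeatedly merge the two smallest:
S(5) + Z(8) → 13
13 + Q(22) → 35
W(27) + 35 → 62
U(52) + X(58) → 110
62 + Y(67) → 129
110 + 129 → 239
The subtree containing U is merged 2 times, so code length = 2.

2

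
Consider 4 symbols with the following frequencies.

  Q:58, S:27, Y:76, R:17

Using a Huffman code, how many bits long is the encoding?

324

Merge the two smallest weights repeatedly:
R(17) + S(27) → 44
44 + Q(58) → 102
Y(76) + 102 → 178
Total encoded bits = sum of merged weights = 44 + 102 + 178 = 324.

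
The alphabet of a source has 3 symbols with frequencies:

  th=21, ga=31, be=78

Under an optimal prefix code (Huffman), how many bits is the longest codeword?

Merge the two lowest-weight nodes at each step:
combine th(21), ga(31) → 52
combine 52, be(78) → 130
The rarest symbols sit at the bottom; the longest codeword is 2 bits.

2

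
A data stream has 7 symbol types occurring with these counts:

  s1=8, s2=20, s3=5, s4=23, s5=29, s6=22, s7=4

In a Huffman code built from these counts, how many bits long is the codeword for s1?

4

Repeatedly merge the two smallest:
merge s7(4) and s3(5): 9
merge s1(8) and 9: 17
merge 17 and s2(20): 37
merge s6(22) and s4(23): 45
merge s5(29) and 37: 66
merge 45 and 66: 111
s1's leaf is at depth 4, giving a 4-bit codeword.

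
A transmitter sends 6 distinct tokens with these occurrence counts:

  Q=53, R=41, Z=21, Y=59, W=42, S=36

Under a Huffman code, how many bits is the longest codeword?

3

Merge the two lowest-weight nodes at each step:
combine Z(21), S(36) → 57
combine R(41), W(42) → 83
combine Q(53), 57 → 110
combine Y(59), 83 → 142
combine 110, 142 → 252
Maximum depth reached is 3.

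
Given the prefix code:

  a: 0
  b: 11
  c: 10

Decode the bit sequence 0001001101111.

Read left to right; each codeword is recognised as soon as it completes (prefix code):
  0→a | 0→a | 0→a | 10→c | 0→a | 11→b | 0→a | 11→b | 11→b
Decoded message: aaacababb

aaacababb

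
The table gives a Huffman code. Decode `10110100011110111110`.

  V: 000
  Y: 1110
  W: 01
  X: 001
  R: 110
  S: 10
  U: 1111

SRSXYUS

Read left to right; each codeword is recognised as soon as it completes (prefix code):
  10→S | 110→R | 10→S | 001→X | 1110→Y | 1111→U | 10→S
Decoded message: SRSXYUS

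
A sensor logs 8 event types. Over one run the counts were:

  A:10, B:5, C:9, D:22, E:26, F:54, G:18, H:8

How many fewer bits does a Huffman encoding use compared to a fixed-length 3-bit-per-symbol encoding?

48

Fixed-length: 3 bits × 152 symbols = 456 bits.
Huffman merges:
merge B(5) and H(8): 13
merge C(9) and A(10): 19
merge 13 and G(18): 31
merge 19 and D(22): 41
merge E(26) and 31: 57
merge 41 and F(54): 95
merge 57 and 95: 152
Huffman total = 13 + 19 + 31 + 41 + 57 + 95 + 152 = 408 bits.
Saving = 456 − 408 = 48 bits.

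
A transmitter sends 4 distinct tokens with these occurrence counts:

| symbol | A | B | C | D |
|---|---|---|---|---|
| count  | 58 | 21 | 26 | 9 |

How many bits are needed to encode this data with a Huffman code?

Merge the two smallest weights repeatedly:
D(9) + B(21) → 30
C(26) + 30 → 56
56 + A(58) → 114
Each symbol's bit-cost is frequency × depth; summing gives 200 bits (equivalently 30 + 56 + 114).

200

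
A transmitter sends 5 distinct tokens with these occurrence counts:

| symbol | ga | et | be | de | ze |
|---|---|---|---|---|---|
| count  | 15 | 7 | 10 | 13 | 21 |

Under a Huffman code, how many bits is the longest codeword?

Merge the two lowest-weight nodes at each step:
et(7) + be(10) → 17
de(13) + ga(15) → 28
17 + ze(21) → 38
28 + 38 → 66
The rarest symbols sit at the bottom; the longest codeword is 3 bits.

3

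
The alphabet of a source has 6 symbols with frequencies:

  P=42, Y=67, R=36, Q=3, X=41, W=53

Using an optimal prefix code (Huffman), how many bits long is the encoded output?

Greedily combine the two least-frequent nodes:
merge Q(3) and R(36): 39
merge 39 and X(41): 80
merge P(42) and W(53): 95
merge Y(67) and 80: 147
merge 95 and 147: 242
The encoded length is the sum of every internal node's weight: 39 + 80 + 95 + 147 + 242 = 603 bits.

603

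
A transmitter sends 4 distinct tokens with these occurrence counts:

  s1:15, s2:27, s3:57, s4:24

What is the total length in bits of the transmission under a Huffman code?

228

Build the Huffman tree bottom-up:
combine s1(15), s4(24) → 39
combine s2(27), 39 → 66
combine s3(57), 66 → 123
The encoded length is the sum of every internal node's weight: 39 + 66 + 123 = 228 bits.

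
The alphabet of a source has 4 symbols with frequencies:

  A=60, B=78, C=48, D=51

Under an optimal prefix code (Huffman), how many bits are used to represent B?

2

Build the tree from the bottom:
merge C(48) and D(51): 99
merge A(60) and B(78): 138
merge 99 and 138: 237
The subtree containing B is merged 2 times, so code length = 2.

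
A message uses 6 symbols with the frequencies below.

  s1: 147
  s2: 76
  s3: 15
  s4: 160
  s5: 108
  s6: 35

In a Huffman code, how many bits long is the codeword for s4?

2

Build the tree from the bottom:
combine s3(15), s6(35) → 50
combine 50, s2(76) → 126
combine s5(108), 126 → 234
combine s1(147), s4(160) → 307
combine 234, 307 → 541
The subtree containing s4 is merged 2 times, so code length = 2.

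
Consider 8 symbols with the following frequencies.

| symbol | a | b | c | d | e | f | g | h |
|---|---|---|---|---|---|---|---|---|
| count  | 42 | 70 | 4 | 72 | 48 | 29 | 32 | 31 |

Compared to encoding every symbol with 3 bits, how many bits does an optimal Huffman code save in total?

46

Fixed-length: 3 bits × 328 symbols = 984 bits.
Huffman merges:
combine c(4), f(29) → 33
combine h(31), g(32) → 63
combine 33, a(42) → 75
combine e(48), 63 → 111
combine b(70), d(72) → 142
combine 75, 111 → 186
combine 142, 186 → 328
Huffman total = 33 + 63 + 75 + 111 + 142 + 186 + 328 = 938 bits.
Saving = 984 − 938 = 46 bits.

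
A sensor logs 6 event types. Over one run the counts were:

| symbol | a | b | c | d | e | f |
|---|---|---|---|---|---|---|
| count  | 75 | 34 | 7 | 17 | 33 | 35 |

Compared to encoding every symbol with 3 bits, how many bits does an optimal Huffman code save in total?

Fixed-length: 3 bits × 201 symbols = 603 bits.
Huffman merges:
combine c(7), d(17) → 24
combine 24, e(33) → 57
combine b(34), f(35) → 69
combine 57, 69 → 126
combine a(75), 126 → 201
Huffman total = 24 + 57 + 69 + 126 + 201 = 477 bits.
Saving = 603 − 477 = 126 bits.

126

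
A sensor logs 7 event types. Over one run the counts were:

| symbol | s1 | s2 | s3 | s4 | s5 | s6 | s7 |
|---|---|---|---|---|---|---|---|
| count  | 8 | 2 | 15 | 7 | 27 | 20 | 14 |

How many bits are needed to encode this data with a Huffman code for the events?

Build the Huffman tree bottom-up:
combine s2(2), s4(7) → 9
combine s1(8), 9 → 17
combine s7(14), s3(15) → 29
combine 17, s6(20) → 37
combine s5(27), 29 → 56
combine 37, 56 → 93
The encoded length is the sum of every internal node's weight: 9 + 17 + 29 + 37 + 56 + 93 = 241 bits.

241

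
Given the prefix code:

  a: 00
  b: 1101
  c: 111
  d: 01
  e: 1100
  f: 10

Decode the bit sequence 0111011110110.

Read left to right; each codeword is recognised as soon as it completes (prefix code):
  01→d | 1101→b | 111→c | 01→d | 10→f
Decoded message: dbcdf

dbcdf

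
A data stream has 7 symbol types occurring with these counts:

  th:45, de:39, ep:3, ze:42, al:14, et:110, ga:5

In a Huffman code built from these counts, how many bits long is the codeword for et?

Build the tree from the bottom:
merge ep(3) and ga(5): 8
merge 8 and al(14): 22
merge 22 and de(39): 61
merge ze(42) and th(45): 87
merge 61 and 87: 148
merge et(110) and 148: 258
et is merged only at the final step, so code length = 1.

1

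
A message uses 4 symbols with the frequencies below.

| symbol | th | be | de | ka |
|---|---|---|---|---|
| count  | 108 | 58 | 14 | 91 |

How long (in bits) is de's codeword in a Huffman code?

Build the tree from the bottom:
combine de(14), be(58) → 72
combine 72, ka(91) → 163
combine th(108), 163 → 271
The subtree containing de is merged 3 times, so code length = 3.

3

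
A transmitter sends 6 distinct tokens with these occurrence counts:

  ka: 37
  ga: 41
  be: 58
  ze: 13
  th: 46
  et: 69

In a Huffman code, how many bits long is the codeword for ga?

3

Huffman merges, smallest pair first:
ze(13) + ka(37) → 50
ga(41) + th(46) → 87
50 + be(58) → 108
et(69) + 87 → 156
108 + 156 → 264
ga's leaf is at depth 3, giving a 3-bit codeword.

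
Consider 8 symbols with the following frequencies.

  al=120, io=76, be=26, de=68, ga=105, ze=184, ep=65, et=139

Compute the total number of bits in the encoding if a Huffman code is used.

2256

Greedily combine the two least-frequent nodes:
merge be(26) and ep(65): 91
merge de(68) and io(76): 144
merge 91 and ga(105): 196
merge al(120) and et(139): 259
merge 144 and ze(184): 328
merge 196 and 259: 455
merge 328 and 455: 783
The encoded length is the sum of every internal node's weight: 91 + 144 + 196 + 259 + 328 + 455 + 783 = 2256 bits.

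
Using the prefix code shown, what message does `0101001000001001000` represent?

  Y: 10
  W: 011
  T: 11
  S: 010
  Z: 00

Read left to right; each codeword is recognised as soon as it completes (prefix code):
  010→S | 10→Y | 010→S | 00→Z | 00→Z | 10→Y | 010→S | 00→Z
Decoded message: SYSZZYSZ

SYSZZYSZ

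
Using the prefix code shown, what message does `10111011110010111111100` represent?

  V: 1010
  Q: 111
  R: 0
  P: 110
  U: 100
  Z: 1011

Read left to right; each codeword is recognised as soon as it completes (prefix code):
  1011→Z | 1011→Z | 110→P | 0→R | 1011→Z | 111→Q | 110→P | 0→R
Decoded message: ZZPRZQPR

ZZPRZQPR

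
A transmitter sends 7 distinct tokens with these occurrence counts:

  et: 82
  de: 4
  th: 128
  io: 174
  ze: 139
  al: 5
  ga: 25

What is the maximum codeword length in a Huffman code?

5

Merge the two lowest-weight nodes at each step:
merge de(4) and al(5): 9
merge 9 and ga(25): 34
merge 34 and et(82): 116
merge 116 and th(128): 244
merge ze(139) and io(174): 313
merge 244 and 313: 557
Maximum depth reached is 5.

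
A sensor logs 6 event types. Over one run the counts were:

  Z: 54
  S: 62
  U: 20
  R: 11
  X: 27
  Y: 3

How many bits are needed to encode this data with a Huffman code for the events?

401

Greedily combine the two least-frequent nodes:
Y(3) + R(11) → 14
14 + U(20) → 34
X(27) + 34 → 61
Z(54) + 61 → 115
S(62) + 115 → 177
Each symbol's bit-cost is frequency × depth; summing gives 401 bits (equivalently 14 + 34 + 61 + 115 + 177).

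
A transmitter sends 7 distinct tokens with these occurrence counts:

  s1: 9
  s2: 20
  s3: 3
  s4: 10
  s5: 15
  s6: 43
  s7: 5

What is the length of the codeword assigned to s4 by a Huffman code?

3

Huffman merges, smallest pair first:
combine s3(3), s7(5) → 8
combine 8, s1(9) → 17
combine s4(10), s5(15) → 25
combine 17, s2(20) → 37
combine 25, 37 → 62
combine s6(43), 62 → 105
s4 sits 3 levels below the root, so its codeword is 3 bits.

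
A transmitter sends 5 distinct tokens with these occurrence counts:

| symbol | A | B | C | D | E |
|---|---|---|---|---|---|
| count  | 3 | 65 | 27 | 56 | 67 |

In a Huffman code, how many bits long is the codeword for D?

Build the tree from the bottom:
merge A(3) and C(27): 30
merge 30 and D(56): 86
merge B(65) and E(67): 132
merge 86 and 132: 218
The subtree containing D is merged 2 times, so code length = 2.

2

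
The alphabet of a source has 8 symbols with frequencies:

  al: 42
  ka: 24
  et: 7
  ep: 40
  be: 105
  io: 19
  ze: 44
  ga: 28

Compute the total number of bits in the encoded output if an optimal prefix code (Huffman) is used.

848

Greedily combine the two least-frequent nodes:
et(7) + io(19) → 26
ka(24) + 26 → 50
ga(28) + ep(40) → 68
al(42) + ze(44) → 86
50 + 68 → 118
86 + be(105) → 191
118 + 191 → 309
Each symbol's bit-cost is frequency × depth; summing gives 848 bits (equivalently 26 + 50 + 68 + 86 + 118 + 191 + 309).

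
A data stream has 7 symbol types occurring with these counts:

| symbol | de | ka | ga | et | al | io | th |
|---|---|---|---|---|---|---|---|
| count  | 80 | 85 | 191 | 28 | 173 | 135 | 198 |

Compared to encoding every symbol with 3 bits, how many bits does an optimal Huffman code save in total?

281

Fixed-length: 3 bits × 890 symbols = 2670 bits.
Huffman merges:
merge et(28) and de(80): 108
merge ka(85) and 108: 193
merge io(135) and al(173): 308
merge ga(191) and 193: 384
merge th(198) and 308: 506
merge 384 and 506: 890
Huffman total = 108 + 193 + 308 + 384 + 506 + 890 = 2389 bits.
Saving = 2670 − 2389 = 281 bits.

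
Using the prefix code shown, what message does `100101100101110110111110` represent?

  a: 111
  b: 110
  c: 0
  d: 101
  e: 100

ededbbab

Read left to right; each codeword is recognised as soon as it completes (prefix code):
  100→e | 101→d | 100→e | 101→d | 110→b | 110→b | 111→a | 110→b
Decoded message: ededbbab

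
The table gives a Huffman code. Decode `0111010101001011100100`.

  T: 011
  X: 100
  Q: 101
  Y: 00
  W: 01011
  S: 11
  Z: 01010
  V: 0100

TQZWXX

Read left to right; each codeword is recognised as soon as it completes (prefix code):
  011→T | 101→Q | 01010→Z | 01011→W | 100→X | 100→X
Decoded message: TQZWXX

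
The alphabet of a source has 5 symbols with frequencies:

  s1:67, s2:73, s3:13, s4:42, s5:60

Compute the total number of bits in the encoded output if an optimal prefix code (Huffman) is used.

565

Build the Huffman tree bottom-up:
merge s3(13) and s4(42): 55
merge 55 and s5(60): 115
merge s1(67) and s2(73): 140
merge 115 and 140: 255
Each symbol's bit-cost is frequency × depth; summing gives 565 bits (equivalently 55 + 115 + 140 + 255).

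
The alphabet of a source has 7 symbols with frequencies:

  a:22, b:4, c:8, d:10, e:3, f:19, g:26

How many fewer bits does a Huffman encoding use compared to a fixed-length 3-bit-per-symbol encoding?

Fixed-length: 3 bits × 92 symbols = 276 bits.
Huffman merges:
merge e(3) and b(4): 7
merge 7 and c(8): 15
merge d(10) and 15: 25
merge f(19) and a(22): 41
merge 25 and g(26): 51
merge 41 and 51: 92
Huffman total = 7 + 15 + 25 + 41 + 51 + 92 = 231 bits.
Saving = 276 − 231 = 45 bits.

45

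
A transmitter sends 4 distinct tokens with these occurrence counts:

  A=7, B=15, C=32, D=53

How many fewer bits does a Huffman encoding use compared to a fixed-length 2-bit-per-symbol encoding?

Fixed-length: 2 bits × 107 symbols = 214 bits.
Huffman merges:
combine A(7), B(15) → 22
combine 22, C(32) → 54
combine D(53), 54 → 107
Huffman total = 22 + 54 + 107 = 183 bits.
Saving = 214 − 183 = 31 bits.

31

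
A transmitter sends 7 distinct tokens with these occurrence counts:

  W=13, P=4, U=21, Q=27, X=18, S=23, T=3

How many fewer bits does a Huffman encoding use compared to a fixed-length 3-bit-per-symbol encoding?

Fixed-length: 3 bits × 109 symbols = 327 bits.
Huffman merges:
merge T(3) and P(4): 7
merge 7 and W(13): 20
merge X(18) and 20: 38
merge U(21) and S(23): 44
merge Q(27) and 38: 65
merge 44 and 65: 109
Huffman total = 7 + 20 + 38 + 44 + 65 + 109 = 283 bits.
Saving = 327 − 283 = 44 bits.

44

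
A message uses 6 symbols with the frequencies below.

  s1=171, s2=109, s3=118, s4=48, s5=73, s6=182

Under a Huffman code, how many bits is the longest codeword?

3

Merge the two lowest-weight nodes at each step:
merge s4(48) and s5(73): 121
merge s2(109) and s3(118): 227
merge 121 and s1(171): 292
merge s6(182) and 227: 409
merge 292 and 409: 701
The rarest symbols sit at the bottom; the longest codeword is 3 bits.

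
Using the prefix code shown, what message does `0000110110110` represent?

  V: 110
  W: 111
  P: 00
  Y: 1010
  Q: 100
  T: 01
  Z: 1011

PPVVV

Read left to right; each codeword is recognised as soon as it completes (prefix code):
  00→P | 00→P | 110→V | 110→V | 110→V
Decoded message: PPVVV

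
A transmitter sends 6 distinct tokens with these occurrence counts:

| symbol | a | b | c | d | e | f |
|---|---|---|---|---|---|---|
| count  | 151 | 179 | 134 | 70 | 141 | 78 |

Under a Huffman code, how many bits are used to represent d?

3

Build the tree from the bottom:
combine d(70), f(78) → 148
combine c(134), e(141) → 275
combine 148, a(151) → 299
combine b(179), 275 → 454
combine 299, 454 → 753
d sits 3 levels below the root, so its codeword is 3 bits.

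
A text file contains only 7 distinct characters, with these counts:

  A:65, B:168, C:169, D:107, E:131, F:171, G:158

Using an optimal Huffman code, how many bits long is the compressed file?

2736

Merge the two smallest weights repeatedly:
A(65) + D(107) → 172
E(131) + G(158) → 289
B(168) + C(169) → 337
F(171) + 172 → 343
289 + 337 → 626
343 + 626 → 969
The encoded length is the sum of every internal node's weight: 172 + 289 + 337 + 343 + 626 + 969 = 2736 bits.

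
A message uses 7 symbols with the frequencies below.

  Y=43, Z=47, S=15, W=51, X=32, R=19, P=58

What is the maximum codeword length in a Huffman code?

Merge the two lowest-weight nodes at each step:
combine S(15), R(19) → 34
combine X(32), 34 → 66
combine Y(43), Z(47) → 90
combine W(51), P(58) → 109
combine 66, 90 → 156
combine 109, 156 → 265
The rarest symbols sit at the bottom; the longest codeword is 4 bits.

4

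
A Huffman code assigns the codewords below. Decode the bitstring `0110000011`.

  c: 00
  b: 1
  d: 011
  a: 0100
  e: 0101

Read left to right; each codeword is recognised as soon as it completes (prefix code):
  011→d | 00→c | 00→c | 011→d
Decoded message: dccd

dccd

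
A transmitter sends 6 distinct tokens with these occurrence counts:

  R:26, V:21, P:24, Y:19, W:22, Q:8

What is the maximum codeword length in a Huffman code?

3

Merge the two lowest-weight nodes at each step:
Q(8) + Y(19) → 27
V(21) + W(22) → 43
P(24) + R(26) → 50
27 + 43 → 70
50 + 70 → 120
The first pair merged (Q, Y) ends up deepest, at depth 3.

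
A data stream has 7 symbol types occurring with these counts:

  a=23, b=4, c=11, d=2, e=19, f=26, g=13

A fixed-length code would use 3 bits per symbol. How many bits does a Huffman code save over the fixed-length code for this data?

45

Fixed-length: 3 bits × 98 symbols = 294 bits.
Huffman merges:
merge d(2) and b(4): 6
merge 6 and c(11): 17
merge g(13) and 17: 30
merge e(19) and a(23): 42
merge f(26) and 30: 56
merge 42 and 56: 98
Huffman total = 6 + 17 + 30 + 42 + 56 + 98 = 249 bits.
Saving = 294 − 249 = 45 bits.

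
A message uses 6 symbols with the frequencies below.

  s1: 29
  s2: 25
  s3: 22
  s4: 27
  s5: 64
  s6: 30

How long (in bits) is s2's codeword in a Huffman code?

Huffman merges, smallest pair first:
combine s3(22), s2(25) → 47
combine s4(27), s1(29) → 56
combine s6(30), 47 → 77
combine 56, s5(64) → 120
combine 77, 120 → 197
s2 sits 3 levels below the root, so its codeword is 3 bits.

3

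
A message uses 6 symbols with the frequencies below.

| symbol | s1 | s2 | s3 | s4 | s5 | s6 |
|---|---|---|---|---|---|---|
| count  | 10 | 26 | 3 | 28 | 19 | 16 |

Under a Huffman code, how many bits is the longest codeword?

4

Merge the two lowest-weight nodes at each step:
s3(3) + s1(10) → 13
13 + s6(16) → 29
s5(19) + s2(26) → 45
s4(28) + 29 → 57
45 + 57 → 102
The rarest symbols sit at the bottom; the longest codeword is 4 bits.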